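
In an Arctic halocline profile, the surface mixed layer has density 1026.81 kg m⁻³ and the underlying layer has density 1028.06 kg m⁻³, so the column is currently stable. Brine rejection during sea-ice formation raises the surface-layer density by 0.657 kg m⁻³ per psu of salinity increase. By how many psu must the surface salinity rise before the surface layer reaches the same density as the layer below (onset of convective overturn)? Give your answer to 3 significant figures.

1.90 psu

Density deficit of the surface layer: 1028.06 − 1026.81 = 1.25 kg m⁻³.
Required change = 1.25 / 0.657 = 1.90 psu.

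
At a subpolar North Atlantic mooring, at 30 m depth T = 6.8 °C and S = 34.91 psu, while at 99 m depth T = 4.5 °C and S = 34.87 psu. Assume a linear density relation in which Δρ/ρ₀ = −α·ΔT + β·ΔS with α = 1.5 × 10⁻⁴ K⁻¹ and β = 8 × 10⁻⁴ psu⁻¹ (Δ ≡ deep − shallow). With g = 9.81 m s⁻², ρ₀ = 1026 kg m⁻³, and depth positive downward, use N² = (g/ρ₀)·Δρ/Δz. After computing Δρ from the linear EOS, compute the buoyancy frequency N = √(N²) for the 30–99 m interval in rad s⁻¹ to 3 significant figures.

ΔT = -2.3 K, ΔS = -0.04 psu (deep − shallow).
Δρ/ρ₀ = −αΔT + βΔS = 3.45 × 10⁻⁴ − 3.20 × 10⁻⁵ = 3.13 × 10⁻⁴, so Δρ ≈ 0.3211 kg m⁻³.
N² = (g/ρ₀)·Δρ/Δz = g·(Δρ/ρ₀)/Δz = 9.81 × 3.13 × 10⁻⁴ / 69 = 4.4500 × 10⁻⁵ s⁻².
N = √(4.4500 × 10⁻⁵) = 6.6708 × 10⁻³ rad s⁻¹ ≈ 6.67 × 10⁻³ rad s⁻¹.

6.67 × 10⁻³ rad s⁻¹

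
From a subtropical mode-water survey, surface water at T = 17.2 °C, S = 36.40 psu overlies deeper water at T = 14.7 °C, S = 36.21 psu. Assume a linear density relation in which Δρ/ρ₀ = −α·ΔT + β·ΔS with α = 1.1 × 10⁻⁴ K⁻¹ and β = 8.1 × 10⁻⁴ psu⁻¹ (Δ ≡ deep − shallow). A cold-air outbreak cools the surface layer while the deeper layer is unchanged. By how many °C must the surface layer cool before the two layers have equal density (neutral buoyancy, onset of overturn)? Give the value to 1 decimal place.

1.1 °C

Neutral buoyancy requires Δρ = 0, i.e. −α(T_deep − T_surf′) + β(S_deep − S_surf) = 0.
T_surf′ = T_deep − (β/α)·ΔS = 14.7 − (8.1 × 10⁻⁴/1.1 × 10⁻⁴)·(-0.19) = 16.099 °C.
Cooling required: 17.2 − (16.099) = 1.101 °C.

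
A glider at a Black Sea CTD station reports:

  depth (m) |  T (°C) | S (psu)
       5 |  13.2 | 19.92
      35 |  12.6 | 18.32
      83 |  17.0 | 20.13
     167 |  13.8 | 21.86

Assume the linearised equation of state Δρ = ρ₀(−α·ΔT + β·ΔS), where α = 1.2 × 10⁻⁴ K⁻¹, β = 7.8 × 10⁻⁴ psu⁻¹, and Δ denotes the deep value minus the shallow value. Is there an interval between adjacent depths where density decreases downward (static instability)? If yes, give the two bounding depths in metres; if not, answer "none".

5–35 m

Evaluate Δρ/ρ₀ = −αΔT + βΔS across each adjacent pair:
  5–35 m: −αΔT+βΔS = −(1.2 × 10⁻⁴)(-0.6)+(7.8 × 10⁻⁴)(-1.60) = -1.2 × 10⁻³ → UNSTABLE
  35–83 m: −αΔT+βΔS = −(1.2 × 10⁻⁴)(+4.4)+(7.8 × 10⁻⁴)(+1.81) = 8.8 × 10⁻⁴ → stable
  83–167 m: −αΔT+βΔS = −(1.2 × 10⁻⁴)(-3.2)+(7.8 × 10⁻⁴)(+1.73) = 1.7 × 10⁻³ → stable
The 5–35 m interval has Δρ < 0: lighter water underlies denser water.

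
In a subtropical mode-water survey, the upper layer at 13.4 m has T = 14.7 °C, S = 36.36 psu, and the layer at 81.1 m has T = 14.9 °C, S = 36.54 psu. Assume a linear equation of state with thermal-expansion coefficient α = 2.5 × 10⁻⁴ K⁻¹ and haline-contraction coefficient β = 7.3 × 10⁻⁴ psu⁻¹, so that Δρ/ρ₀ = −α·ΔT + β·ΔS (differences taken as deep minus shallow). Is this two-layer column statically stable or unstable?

stable

ΔT = 14.9 − 14.7 = +0.2 K and ΔS = 36.54 − 36.36 = +0.18 psu (deep − shallow).
−αΔT = -5.00 × 10⁻⁵; βΔS = 1.314 × 10⁻⁴; sum Δρ/ρ₀ = 8.14 × 10⁻⁵.
Δρ/ρ₀ > 0, so Δρ > 0: deeper water is denser → statically stable.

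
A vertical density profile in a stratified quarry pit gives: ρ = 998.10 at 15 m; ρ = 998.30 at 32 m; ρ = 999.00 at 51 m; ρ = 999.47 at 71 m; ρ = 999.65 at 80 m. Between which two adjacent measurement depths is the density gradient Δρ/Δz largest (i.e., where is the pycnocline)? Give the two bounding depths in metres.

32–51 m

Compute the density gradient over each adjacent pair:
  15–32 m: Δρ/Δz = 0.20/17 = 0.012 kg m⁻⁴
  32–51 m: Δρ/Δz = 0.70/19 = 0.037 kg m⁻⁴
  51–71 m: Δρ/Δz = 0.47/20 = 0.024 kg m⁻⁴
  71–80 m: Δρ/Δz = 0.18/9 = 0.020 kg m⁻⁴
The largest gradient is in the 32–51 m interval — the pycnocline.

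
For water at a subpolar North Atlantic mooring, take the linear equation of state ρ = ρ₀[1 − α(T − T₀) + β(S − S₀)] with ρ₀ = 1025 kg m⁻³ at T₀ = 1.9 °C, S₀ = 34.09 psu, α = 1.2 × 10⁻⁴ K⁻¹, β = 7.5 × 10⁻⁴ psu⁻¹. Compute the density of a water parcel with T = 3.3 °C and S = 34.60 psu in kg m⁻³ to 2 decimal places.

1025.22 kg m⁻³

T − T₀ = +1.4 K, S − S₀ = +0.51 psu.
Bracket = 1 − α·(+1.4) + β·(+0.51) = 1 + (2.145 × 10⁻⁴) = 1.0002145.
ρ = 1025 × 1.0002145 = 1025.22 kg m⁻³.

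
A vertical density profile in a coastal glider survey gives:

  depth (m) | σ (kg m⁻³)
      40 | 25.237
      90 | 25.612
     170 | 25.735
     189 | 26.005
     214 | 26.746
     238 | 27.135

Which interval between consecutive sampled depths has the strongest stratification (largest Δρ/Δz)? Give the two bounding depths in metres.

189–214 m

Compute the density gradient over each adjacent pair:
  40–90 m: Δρ/Δz = 0.375/50 = 7.5 × 10⁻³ kg m⁻⁴
  90–170 m: Δρ/Δz = 0.123/80 = 1.5 × 10⁻³ kg m⁻⁴
  170–189 m: Δρ/Δz = 0.270/19 = 0.014 kg m⁻⁴
  189–214 m: Δρ/Δz = 0.741/25 = 0.030 kg m⁻⁴
  214–238 m: Δρ/Δz = 0.389/24 = 0.016 kg m⁻⁴
The largest gradient is in the 189–214 m interval — the pycnocline.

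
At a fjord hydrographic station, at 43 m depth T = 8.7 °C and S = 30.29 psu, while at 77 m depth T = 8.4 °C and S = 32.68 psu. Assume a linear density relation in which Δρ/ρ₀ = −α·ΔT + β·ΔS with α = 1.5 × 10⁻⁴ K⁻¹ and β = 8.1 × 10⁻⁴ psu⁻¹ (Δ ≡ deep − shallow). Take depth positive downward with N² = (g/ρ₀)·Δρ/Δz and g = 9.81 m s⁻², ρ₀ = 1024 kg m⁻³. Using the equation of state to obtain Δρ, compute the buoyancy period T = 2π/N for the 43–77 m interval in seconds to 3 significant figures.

263 s

ΔT = -0.3 K, ΔS = +2.39 psu (deep − shallow).
Δρ/ρ₀ = −αΔT + βΔS = 4.50 × 10⁻⁵ + 1.9359 × 10⁻³ = 1.9809 × 10⁻³, so Δρ ≈ 2.028 kg m⁻³.
N² = (g/ρ₀)·Δρ/Δz = g·(Δρ/ρ₀)/Δz = 9.81 × 1.9809 × 10⁻³ / 34 = 5.7155 × 10⁻⁴ s⁻².
N = √(5.7155 × 10⁻⁴) = 0.023907 rad s⁻¹ → T = 2π/N = 262.82 s ≈ 263 s.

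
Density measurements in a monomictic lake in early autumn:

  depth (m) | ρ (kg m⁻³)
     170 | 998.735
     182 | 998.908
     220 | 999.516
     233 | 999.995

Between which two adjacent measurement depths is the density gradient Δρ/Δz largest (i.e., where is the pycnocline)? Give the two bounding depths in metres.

220–233 m

Compute the density gradient over each adjacent pair:
  170–182 m: Δρ/Δz = 0.173/12 = 0.014 kg m⁻⁴
  182–220 m: Δρ/Δz = 0.608/38 = 0.016 kg m⁻⁴
  220–233 m: Δρ/Δz = 0.479/13 = 0.037 kg m⁻⁴
The largest gradient is in the 220–233 m interval — the pycnocline.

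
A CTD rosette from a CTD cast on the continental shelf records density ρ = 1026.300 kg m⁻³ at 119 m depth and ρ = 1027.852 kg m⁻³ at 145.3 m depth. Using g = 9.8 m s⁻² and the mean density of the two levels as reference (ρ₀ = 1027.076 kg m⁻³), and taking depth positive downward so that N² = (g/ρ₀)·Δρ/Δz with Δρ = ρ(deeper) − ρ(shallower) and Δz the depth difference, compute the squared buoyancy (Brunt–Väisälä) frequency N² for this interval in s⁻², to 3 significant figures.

Δρ = 1027.852 − 1026.300 = 1.552 kg m⁻³ over Δz = 145.3 − 119 = 26.3 m.
N² = (9.8/1027.076) × (1.552/26.3) = 5.6307 × 10⁻⁴ s⁻² ≈ 5.63 × 10⁻⁴ s⁻².
A positive N² confirms static stability across the interval.

5.63 × 10⁻⁴ s⁻²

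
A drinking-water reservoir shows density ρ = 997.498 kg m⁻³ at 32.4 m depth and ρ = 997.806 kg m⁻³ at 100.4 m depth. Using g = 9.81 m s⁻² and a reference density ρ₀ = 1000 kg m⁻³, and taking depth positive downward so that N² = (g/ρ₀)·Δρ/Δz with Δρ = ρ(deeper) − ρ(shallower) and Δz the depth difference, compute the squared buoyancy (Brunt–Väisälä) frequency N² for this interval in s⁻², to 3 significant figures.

4.44 × 10⁻⁵ s⁻²

Δρ = 997.806 − 997.498 = 0.308 kg m⁻³ over Δz = 100.4 − 32.4 = 68 m.
N² = (9.81/1000) × (0.308/68) = 4.4434 × 10⁻⁵ s⁻² ≈ 4.44 × 10⁻⁵ s⁻².
Since Δρ > 0 the layer is stably stratified.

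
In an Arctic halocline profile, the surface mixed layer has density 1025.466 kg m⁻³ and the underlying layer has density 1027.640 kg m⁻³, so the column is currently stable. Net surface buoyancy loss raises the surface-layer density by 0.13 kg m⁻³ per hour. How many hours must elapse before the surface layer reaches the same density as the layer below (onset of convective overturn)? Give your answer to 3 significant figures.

16.7 hours

Density deficit of the surface layer: 1027.640 − 1025.466 = 2.174 kg m⁻³.
Required change = 2.174 / 0.13 = 16.7 hours.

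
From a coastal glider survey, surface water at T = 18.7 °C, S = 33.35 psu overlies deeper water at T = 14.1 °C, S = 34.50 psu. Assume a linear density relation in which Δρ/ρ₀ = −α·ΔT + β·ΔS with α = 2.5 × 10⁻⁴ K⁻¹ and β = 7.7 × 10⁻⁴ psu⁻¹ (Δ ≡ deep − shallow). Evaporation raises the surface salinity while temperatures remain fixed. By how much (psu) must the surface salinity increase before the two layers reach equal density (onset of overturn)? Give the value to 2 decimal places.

2.64 psu

Neutral buoyancy requires −α(T_deep − T_surf) + β(S_deep − S_surf′) = 0.
S_surf′ = S_deep − (α/β)·ΔT = 34.50 − (2.5 × 10⁻⁴/7.7 × 10⁻⁴)·(-4.6) = 35.9935 psu.
Increase required: 35.9935 − 33.35 = 2.6435 psu.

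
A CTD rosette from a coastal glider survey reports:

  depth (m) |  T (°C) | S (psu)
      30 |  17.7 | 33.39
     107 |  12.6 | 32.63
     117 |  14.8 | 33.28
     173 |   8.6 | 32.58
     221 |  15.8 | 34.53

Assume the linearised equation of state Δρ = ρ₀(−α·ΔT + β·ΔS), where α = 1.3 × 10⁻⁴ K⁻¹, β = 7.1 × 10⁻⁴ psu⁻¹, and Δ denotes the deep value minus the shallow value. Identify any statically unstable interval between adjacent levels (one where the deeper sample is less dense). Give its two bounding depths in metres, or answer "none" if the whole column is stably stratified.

none

Evaluate Δρ/ρ₀ = −αΔT + βΔS across each adjacent pair:
  30–107 m: −αΔT+βΔS = −(1.3 × 10⁻⁴)(-5.1)+(7.1 × 10⁻⁴)(-0.76) = 1.2 × 10⁻⁴ → stable
  107–117 m: −αΔT+βΔS = −(1.3 × 10⁻⁴)(+2.2)+(7.1 × 10⁻⁴)(+0.65) = 1.8 × 10⁻⁴ → stable
  117–173 m: −αΔT+βΔS = −(1.3 × 10⁻⁴)(-6.2)+(7.1 × 10⁻⁴)(-0.70) = 3.1 × 10⁻⁴ → stable
  173–221 m: −αΔT+βΔS = −(1.3 × 10⁻⁴)(+7.2)+(7.1 × 10⁻⁴)(+1.95) = 4.5 × 10⁻⁴ → stable
Every interval has Δρ > 0: the column is stably stratified throughout.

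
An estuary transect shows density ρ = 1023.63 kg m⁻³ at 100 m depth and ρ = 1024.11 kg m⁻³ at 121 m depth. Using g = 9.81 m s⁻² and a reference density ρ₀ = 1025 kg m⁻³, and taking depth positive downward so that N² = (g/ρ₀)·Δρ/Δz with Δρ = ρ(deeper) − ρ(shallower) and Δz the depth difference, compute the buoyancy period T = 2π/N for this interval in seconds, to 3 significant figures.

425 s

Δρ = 1024.11 − 1023.63 = 0.48 kg m⁻³ over Δz = 121 − 100 = 21 m.
N² = (9.81/1025) × (0.48/21) = 2.1876 × 10⁻⁴ s⁻².
N = √(2.1876 × 10⁻⁴) = 0.014791 rad s⁻¹, so T = 2π/N = 424.80 s ≈ 425 s.
A positive N² confirms static stability across the interval.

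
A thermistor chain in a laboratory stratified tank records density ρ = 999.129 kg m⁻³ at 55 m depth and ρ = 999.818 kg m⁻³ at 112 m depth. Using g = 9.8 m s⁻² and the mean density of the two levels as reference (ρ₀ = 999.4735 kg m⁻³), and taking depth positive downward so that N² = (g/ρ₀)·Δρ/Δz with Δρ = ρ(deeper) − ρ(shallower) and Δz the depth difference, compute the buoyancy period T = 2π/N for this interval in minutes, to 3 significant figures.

9.62 min

Δρ = 999.818 − 999.129 = 0.689 kg m⁻³ over Δz = 112 − 55 = 57 m.
N² = (9.8/999.4735) × (0.689/57) = 1.1852 × 10⁻⁴ s⁻².
N = √(1.1852 × 10⁻⁴) = 0.010887 rad s⁻¹, so T = 2π/N = 577.13 s = 9.6188 min ≈ 9.62 min.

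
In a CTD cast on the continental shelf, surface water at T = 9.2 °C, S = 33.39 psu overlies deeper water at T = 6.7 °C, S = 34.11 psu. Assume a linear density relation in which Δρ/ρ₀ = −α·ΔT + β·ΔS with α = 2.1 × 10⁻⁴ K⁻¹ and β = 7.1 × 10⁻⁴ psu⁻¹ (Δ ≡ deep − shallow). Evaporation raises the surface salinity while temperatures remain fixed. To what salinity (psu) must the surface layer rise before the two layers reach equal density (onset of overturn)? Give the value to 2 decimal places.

34.85 psu

Neutral buoyancy requires −α(T_deep − T_surf) + β(S_deep − S_surf′) = 0.
S_surf′ = S_deep − (α/β)·ΔT = 34.11 − (2.1 × 10⁻⁴/7.1 × 10⁻⁴)·(-2.5) = 34.8494 psu.
Increase required: 34.8494 − 33.39 = 1.4594 psu.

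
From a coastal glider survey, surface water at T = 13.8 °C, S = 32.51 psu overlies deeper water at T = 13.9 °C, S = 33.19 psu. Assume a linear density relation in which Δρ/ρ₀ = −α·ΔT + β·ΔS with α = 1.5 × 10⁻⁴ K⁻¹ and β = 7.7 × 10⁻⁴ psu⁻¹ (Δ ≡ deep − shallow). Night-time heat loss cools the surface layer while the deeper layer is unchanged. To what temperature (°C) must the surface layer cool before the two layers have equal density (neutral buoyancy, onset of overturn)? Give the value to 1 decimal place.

Neutral buoyancy requires Δρ = 0, i.e. −α(T_deep − T_surf′) + β(S_deep − S_surf) = 0.
T_surf′ = T_deep − (β/α)·ΔS = 13.9 − (7.7 × 10⁻⁴/1.5 × 10⁻⁴)·(+0.68) = 10.409 °C.
Cooling required: 13.8 − (10.409) = 3.391 °C.

10.4 °C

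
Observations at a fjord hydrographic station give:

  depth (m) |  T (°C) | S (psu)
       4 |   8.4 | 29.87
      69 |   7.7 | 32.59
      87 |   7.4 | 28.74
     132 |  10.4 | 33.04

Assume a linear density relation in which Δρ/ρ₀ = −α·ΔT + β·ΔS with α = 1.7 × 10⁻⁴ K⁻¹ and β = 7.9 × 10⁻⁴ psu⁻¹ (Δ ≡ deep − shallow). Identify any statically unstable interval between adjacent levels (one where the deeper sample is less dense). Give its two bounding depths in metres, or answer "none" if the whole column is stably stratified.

69–87 m

Evaluate Δρ/ρ₀ = −αΔT + βΔS across each adjacent pair:
  4–69 m: −αΔT+βΔS = −(1.7 × 10⁻⁴)(-0.7)+(7.9 × 10⁻⁴)(+2.72) = 2.3 × 10⁻³ → stable
  69–87 m: −αΔT+βΔS = −(1.7 × 10⁻⁴)(-0.3)+(7.9 × 10⁻⁴)(-3.85) = -3.0 × 10⁻³ → UNSTABLE
  87–132 m: −αΔT+βΔS = −(1.7 × 10⁻⁴)(+3.0)+(7.9 × 10⁻⁴)(+4.30) = 2.9 × 10⁻³ → stable
The 69–87 m interval has Δρ < 0: lighter water underlies denser water.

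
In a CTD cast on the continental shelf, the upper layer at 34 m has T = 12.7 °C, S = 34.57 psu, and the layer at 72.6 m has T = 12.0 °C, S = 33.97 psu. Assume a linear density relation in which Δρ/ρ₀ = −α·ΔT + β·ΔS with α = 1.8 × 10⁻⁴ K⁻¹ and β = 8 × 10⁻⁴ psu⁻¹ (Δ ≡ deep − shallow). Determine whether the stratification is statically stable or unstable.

ΔT = 12.0 − 12.7 = -0.7 K and ΔS = 33.97 − 34.57 = -0.60 psu (deep − shallow).
−αΔT = 1.26 × 10⁻⁴; βΔS = -4.80 × 10⁻⁴; sum Δρ/ρ₀ = -3.54 × 10⁻⁴.
Δρ/ρ₀ < 0, so Δρ < 0: deeper water is lighter → statically unstable; the column would overturn.

unstable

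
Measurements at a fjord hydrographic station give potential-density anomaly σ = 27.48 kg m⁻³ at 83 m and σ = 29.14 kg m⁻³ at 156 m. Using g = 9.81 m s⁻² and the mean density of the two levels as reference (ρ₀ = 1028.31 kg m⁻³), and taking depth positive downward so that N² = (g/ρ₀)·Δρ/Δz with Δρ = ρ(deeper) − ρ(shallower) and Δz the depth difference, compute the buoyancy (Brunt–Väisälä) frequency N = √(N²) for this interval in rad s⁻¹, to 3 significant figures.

Δρ = 1029.14 − 1027.48 = 1.66 kg m⁻³ over Δz = 156 − 83 = 73 m.
N² = (9.81/1028.31) × (1.66/73) = 2.1694 × 10⁻⁴ s⁻².
N = √(2.1694 × 10⁻⁴) = 0.014729 rad s⁻¹ ≈ 0.0147 rad s⁻¹.
Since Δρ > 0 the layer is stably stratified.

0.0147 rad s⁻¹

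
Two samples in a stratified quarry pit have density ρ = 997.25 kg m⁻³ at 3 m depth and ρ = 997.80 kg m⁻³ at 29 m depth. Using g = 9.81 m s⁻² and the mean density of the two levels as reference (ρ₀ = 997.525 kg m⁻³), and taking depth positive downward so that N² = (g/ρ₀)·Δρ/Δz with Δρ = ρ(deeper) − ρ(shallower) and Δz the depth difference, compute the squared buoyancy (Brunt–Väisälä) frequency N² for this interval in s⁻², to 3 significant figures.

Δρ = 997.80 − 997.25 = 0.55 kg m⁻³ over Δz = 29 − 3 = 26 m.
N² = (9.81/997.525) × (0.55/26) = 2.0803 × 10⁻⁴ s⁻² ≈ 2.08 × 10⁻⁴ s⁻².

2.08 × 10⁻⁴ s⁻²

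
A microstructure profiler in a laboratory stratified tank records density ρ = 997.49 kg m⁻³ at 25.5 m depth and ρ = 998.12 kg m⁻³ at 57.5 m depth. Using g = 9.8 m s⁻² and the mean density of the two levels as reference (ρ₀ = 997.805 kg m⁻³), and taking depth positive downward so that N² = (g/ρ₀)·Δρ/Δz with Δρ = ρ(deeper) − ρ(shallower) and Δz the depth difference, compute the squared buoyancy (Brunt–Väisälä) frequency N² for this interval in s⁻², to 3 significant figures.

Δρ = 998.12 − 997.49 = 0.63 kg m⁻³ over Δz = 57.5 − 25.5 = 32 m.
N² = (9.8/997.805) × (0.63/32) = 1.9336 × 10⁻⁴ s⁻² ≈ 1.93 × 10⁻⁴ s⁻².

1.93 × 10⁻⁴ s⁻²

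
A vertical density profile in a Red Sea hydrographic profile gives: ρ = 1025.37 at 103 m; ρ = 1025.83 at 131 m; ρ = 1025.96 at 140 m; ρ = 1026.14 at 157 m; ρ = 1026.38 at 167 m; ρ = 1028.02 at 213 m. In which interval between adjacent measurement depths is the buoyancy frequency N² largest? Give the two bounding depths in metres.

167–213 m

Compute the density gradient over each adjacent pair:
  103–131 m: Δρ/Δz = 0.46/28 = 0.016 kg m⁻⁴
  131–140 m: Δρ/Δz = 0.13/9 = 0.014 kg m⁻⁴
  140–157 m: Δρ/Δz = 0.18/17 = 0.011 kg m⁻⁴
  157–167 m: Δρ/Δz = 0.24/10 = 0.024 kg m⁻⁴
  167–213 m: Δρ/Δz = 1.64/46 = 0.036 kg m⁻⁴
The largest gradient is in the 167–213 m interval — the pycnocline.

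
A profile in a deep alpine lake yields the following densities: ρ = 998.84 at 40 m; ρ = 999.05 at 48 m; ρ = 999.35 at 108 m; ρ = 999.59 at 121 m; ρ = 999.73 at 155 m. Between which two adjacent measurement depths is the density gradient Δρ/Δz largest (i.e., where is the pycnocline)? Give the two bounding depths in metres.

40–48 m

Compute the density gradient over each adjacent pair:
  40–48 m: Δρ/Δz = 0.21/8 = 0.026 kg m⁻⁴
  48–108 m: Δρ/Δz = 0.30/60 = 5.0 × 10⁻³ kg m⁻⁴
  108–121 m: Δρ/Δz = 0.24/13 = 0.018 kg m⁻⁴
  121–155 m: Δρ/Δz = 0.14/34 = 4.1 × 10⁻³ kg m⁻⁴
The largest gradient is in the 40–48 m interval — the pycnocline.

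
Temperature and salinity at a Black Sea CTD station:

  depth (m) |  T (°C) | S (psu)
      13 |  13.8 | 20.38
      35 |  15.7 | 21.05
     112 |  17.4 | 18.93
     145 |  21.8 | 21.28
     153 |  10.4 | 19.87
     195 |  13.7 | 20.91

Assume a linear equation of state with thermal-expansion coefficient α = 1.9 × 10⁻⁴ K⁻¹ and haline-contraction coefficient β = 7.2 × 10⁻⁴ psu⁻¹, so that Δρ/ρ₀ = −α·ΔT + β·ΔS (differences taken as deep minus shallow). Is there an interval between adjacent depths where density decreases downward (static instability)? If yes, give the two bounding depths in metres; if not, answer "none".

Evaluate Δρ/ρ₀ = −αΔT + βΔS across each adjacent pair:
  13–35 m: −αΔT+βΔS = −(1.9 × 10⁻⁴)(+1.9)+(7.2 × 10⁻⁴)(+0.67) = 1.2 × 10⁻⁴ → stable
  35–112 m: −αΔT+βΔS = −(1.9 × 10⁻⁴)(+1.7)+(7.2 × 10⁻⁴)(-2.12) = -1.8 × 10⁻³ → UNSTABLE
  112–145 m: −αΔT+βΔS = −(1.9 × 10⁻⁴)(+4.4)+(7.2 × 10⁻⁴)(+2.35) = 8.6 × 10⁻⁴ → stable
  145–153 m: −αΔT+βΔS = −(1.9 × 10⁻⁴)(-11.4)+(7.2 × 10⁻⁴)(-1.41) = 1.2 × 10⁻³ → stable
  153–195 m: −αΔT+βΔS = −(1.9 × 10⁻⁴)(+3.3)+(7.2 × 10⁻⁴)(+1.04) = 1.2 × 10⁻⁴ → stable
The 35–112 m interval has Δρ < 0: lighter water underlies denser water.

35–112 m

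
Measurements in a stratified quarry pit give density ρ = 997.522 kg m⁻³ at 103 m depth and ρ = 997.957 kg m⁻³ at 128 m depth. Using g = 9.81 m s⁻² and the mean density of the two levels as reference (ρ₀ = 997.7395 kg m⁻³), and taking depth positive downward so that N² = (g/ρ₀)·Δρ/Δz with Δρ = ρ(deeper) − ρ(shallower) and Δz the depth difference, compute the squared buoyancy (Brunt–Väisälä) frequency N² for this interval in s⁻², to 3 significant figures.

1.71 × 10⁻⁴ s⁻²

Δρ = 997.957 − 997.522 = 0.435 kg m⁻³ over Δz = 128 − 103 = 25 m.
N² = (9.81/997.7395) × (0.435/25) = 1.7108 × 10⁻⁴ s⁻² ≈ 1.71 × 10⁻⁴ s⁻².
A positive N² confirms static stability across the interval.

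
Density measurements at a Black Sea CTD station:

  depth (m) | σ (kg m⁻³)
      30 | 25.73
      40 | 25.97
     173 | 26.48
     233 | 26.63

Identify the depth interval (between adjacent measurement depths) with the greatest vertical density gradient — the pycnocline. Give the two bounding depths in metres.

30–40 m

Compute the density gradient over each adjacent pair:
  30–40 m: Δρ/Δz = 0.24/10 = 0.024 kg m⁻⁴
  40–173 m: Δρ/Δz = 0.51/133 = 3.8 × 10⁻³ kg m⁻⁴
  173–233 m: Δρ/Δz = 0.15/60 = 2.5 × 10⁻³ kg m⁻⁴
The largest gradient is in the 30–40 m interval — the pycnocline.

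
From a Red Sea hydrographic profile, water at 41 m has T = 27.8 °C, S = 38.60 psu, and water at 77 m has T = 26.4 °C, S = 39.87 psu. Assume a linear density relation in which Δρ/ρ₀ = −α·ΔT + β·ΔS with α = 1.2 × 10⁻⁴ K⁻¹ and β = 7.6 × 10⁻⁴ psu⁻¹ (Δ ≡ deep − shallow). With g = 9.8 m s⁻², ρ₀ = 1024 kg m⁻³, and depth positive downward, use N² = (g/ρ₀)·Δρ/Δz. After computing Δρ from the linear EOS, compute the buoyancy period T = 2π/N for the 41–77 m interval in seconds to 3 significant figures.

358 s

ΔT = -1.4 K, ΔS = +1.27 psu (deep − shallow).
Δρ/ρ₀ = −αΔT + βΔS = 1.68 × 10⁻⁴ + 9.652 × 10⁻⁴ = 1.1332 × 10⁻³, so Δρ ≈ 1.160 kg m⁻³.
N² = (g/ρ₀)·Δρ/Δz = g·(Δρ/ρ₀)/Δz = 9.8 × 1.1332 × 10⁻³ / 36 = 3.0848 × 10⁻⁴ s⁻².
N = √(3.0848 × 10⁻⁴) = 0.017564 rad s⁻¹ → T = 2π/N = 357.73 s ≈ 358 s.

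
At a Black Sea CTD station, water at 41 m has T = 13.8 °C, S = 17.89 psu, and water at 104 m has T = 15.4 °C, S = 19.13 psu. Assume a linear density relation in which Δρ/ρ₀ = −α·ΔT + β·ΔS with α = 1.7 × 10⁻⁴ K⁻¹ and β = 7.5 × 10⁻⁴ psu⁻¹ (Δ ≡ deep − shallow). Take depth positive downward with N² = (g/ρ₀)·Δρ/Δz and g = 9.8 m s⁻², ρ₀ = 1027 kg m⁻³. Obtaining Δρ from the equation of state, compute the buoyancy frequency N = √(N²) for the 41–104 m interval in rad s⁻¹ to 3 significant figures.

ΔT = +1.6 K, ΔS = +1.24 psu (deep − shallow).
Δρ/ρ₀ = −αΔT + βΔS = -2.72 × 10⁻⁴ + 9.30 × 10⁻⁴ = 6.58 × 10⁻⁴, so Δρ ≈ 0.6758 kg m⁻³.
N² = (g/ρ₀)·Δρ/Δz = g·(Δρ/ρ₀)/Δz = 9.8 × 6.58 × 10⁻⁴ / 63 = 1.0236 × 10⁻⁴ s⁻².
N = √(1.0236 × 10⁻⁴) = 0.010117 rad s⁻¹ ≈ 0.0101 rad s⁻¹.

0.0101 rad s⁻¹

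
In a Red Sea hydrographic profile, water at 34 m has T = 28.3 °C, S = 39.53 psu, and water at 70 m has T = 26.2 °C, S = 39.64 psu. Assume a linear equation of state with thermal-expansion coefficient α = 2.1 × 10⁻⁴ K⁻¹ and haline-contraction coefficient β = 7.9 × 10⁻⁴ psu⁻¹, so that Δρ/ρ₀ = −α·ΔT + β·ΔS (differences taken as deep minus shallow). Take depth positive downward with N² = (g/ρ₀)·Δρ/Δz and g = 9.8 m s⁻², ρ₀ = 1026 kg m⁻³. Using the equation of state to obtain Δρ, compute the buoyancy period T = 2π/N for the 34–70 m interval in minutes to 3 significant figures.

8.74 min

ΔT = -2.1 K, ΔS = +0.11 psu (deep − shallow).
Δρ/ρ₀ = −αΔT + βΔS = 4.41 × 10⁻⁴ + 8.69 × 10⁻⁵ = 5.279 × 10⁻⁴, so Δρ ≈ 0.5416 kg m⁻³.
N² = (g/ρ₀)·Δρ/Δz = g·(Δρ/ρ₀)/Δz = 9.8 × 5.279 × 10⁻⁴ / 36 = 1.4371 × 10⁻⁴ s⁻².
N = √(1.4371 × 10⁻⁴) = 0.011988 rad s⁻¹ → T = 2π/N = 524.12 s = 8.7353 min ≈ 8.74 min.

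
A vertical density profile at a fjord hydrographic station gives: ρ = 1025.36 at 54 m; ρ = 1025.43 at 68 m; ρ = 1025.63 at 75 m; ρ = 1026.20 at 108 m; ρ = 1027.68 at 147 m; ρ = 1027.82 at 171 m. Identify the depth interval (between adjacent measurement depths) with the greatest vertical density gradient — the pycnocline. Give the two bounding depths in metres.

Compute the density gradient over each adjacent pair:
  54–68 m: Δρ/Δz = 0.07/14 = 5.0 × 10⁻³ kg m⁻⁴
  68–75 m: Δρ/Δz = 0.20/7 = 0.029 kg m⁻⁴
  75–108 m: Δρ/Δz = 0.57/33 = 0.017 kg m⁻⁴
  108–147 m: Δρ/Δz = 1.48/39 = 0.038 kg m⁻⁴
  147–171 m: Δρ/Δz = 0.14/24 = 5.8 × 10⁻³ kg m⁻⁴
The largest gradient is in the 108–147 m interval — the pycnocline.

108–147 m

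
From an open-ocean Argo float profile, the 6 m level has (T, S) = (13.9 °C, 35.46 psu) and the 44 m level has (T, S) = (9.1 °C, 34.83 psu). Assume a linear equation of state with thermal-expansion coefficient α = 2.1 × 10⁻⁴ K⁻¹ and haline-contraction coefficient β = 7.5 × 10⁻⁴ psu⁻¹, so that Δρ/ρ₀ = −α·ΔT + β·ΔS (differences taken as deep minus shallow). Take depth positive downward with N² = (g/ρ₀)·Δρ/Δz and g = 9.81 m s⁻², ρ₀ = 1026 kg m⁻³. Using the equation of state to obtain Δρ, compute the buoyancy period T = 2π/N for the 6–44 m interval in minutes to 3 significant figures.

ΔT = -4.8 K, ΔS = -0.63 psu (deep − shallow).
Δρ/ρ₀ = −αΔT + βΔS = 1.008 × 10⁻³ − 4.725 × 10⁻⁴ = 5.355 × 10⁻⁴, so Δρ ≈ 0.5494 kg m⁻³.
N² = (g/ρ₀)·Δρ/Δz = g·(Δρ/ρ₀)/Δz = 9.81 × 5.355 × 10⁻⁴ / 38 = 1.3824 × 10⁻⁴ s⁻².
N = √(1.3824 × 10⁻⁴) = 0.011758 rad s⁻¹ → T = 2π/N = 534.38 s = 8.9063 min ≈ 8.91 min.

8.91 min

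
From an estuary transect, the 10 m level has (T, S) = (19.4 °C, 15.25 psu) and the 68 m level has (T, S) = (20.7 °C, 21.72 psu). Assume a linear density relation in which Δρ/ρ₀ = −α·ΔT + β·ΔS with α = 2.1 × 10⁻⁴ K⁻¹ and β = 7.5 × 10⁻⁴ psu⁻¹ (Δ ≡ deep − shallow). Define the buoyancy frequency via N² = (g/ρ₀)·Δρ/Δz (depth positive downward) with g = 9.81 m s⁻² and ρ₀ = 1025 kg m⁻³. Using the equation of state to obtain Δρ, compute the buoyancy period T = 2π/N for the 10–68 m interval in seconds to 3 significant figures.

226 s

ΔT = +1.3 K, ΔS = +6.47 psu (deep − shallow).
Δρ/ρ₀ = −αΔT + βΔS = -2.73 × 10⁻⁴ + 4.8525 × 10⁻³ = 4.5795 × 10⁻³, so Δρ ≈ 4.694 kg m⁻³.
N² = (g/ρ₀)·Δρ/Δz = g·(Δρ/ρ₀)/Δz = 9.81 × 4.5795 × 10⁻³ / 58 = 7.7457 × 10⁻⁴ s⁻².
N = √(7.7457 × 10⁻⁴) = 0.027831 rad s⁻¹ → T = 2π/N = 225.76 s ≈ 226 s.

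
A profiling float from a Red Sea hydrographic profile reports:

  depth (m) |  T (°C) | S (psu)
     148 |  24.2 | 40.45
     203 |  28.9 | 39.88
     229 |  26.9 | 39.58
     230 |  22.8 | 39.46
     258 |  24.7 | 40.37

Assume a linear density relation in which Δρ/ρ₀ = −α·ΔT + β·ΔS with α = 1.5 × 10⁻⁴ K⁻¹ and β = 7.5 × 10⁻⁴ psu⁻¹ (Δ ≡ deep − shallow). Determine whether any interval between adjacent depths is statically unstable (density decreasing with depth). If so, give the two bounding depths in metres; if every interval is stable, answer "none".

Evaluate Δρ/ρ₀ = −αΔT + βΔS across each adjacent pair:
  148–203 m: −αΔT+βΔS = −(1.5 × 10⁻⁴)(+4.7)+(7.5 × 10⁻⁴)(-0.57) = -1.1 × 10⁻³ → UNSTABLE
  203–229 m: −αΔT+βΔS = −(1.5 × 10⁻⁴)(-2.0)+(7.5 × 10⁻⁴)(-0.30) = 7.5 × 10⁻⁵ → stable
  229–230 m: −αΔT+βΔS = −(1.5 × 10⁻⁴)(-4.1)+(7.5 × 10⁻⁴)(-0.12) = 5.2 × 10⁻⁴ → stable
  230–258 m: −αΔT+βΔS = −(1.5 × 10⁻⁴)(+1.9)+(7.5 × 10⁻⁴)(+0.91) = 4.0 × 10⁻⁴ → stable
The 148–203 m interval has Δρ < 0: lighter water underlies denser water.

148–203 m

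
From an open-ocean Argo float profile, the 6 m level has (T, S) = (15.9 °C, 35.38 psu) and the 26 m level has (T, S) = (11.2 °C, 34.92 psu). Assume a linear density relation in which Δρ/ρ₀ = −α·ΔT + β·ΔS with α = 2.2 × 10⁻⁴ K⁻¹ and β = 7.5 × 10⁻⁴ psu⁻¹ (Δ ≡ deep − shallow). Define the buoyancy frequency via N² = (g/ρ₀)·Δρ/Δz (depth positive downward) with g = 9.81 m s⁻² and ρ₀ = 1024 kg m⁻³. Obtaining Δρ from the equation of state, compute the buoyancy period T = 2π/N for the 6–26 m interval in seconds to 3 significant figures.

342 s

ΔT = -4.7 K, ΔS = -0.46 psu (deep − shallow).
Δρ/ρ₀ = −αΔT + βΔS = 1.034 × 10⁻³ − 3.45 × 10⁻⁴ = 6.89 × 10⁻⁴, so Δρ ≈ 0.7055 kg m⁻³.
N² = (g/ρ₀)·Δρ/Δz = g·(Δρ/ρ₀)/Δz = 9.81 × 6.89 × 10⁻⁴ / 20 = 3.3795 × 10⁻⁴ s⁻².
N = √(3.3795 × 10⁻⁴) = 0.018383 rad s⁻¹ → T = 2π/N = 341.79 s ≈ 342 s.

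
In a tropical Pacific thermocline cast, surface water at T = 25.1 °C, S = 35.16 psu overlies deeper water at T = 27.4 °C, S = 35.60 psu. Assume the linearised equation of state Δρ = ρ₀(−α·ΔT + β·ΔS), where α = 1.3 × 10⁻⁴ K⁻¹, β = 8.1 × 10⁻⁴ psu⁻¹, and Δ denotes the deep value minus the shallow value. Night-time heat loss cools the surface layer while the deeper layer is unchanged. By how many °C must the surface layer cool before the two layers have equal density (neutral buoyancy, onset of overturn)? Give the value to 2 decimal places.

Neutral buoyancy requires Δρ = 0, i.e. −α(T_deep − T_surf′) + β(S_deep − S_surf) = 0.
T_surf′ = T_deep − (β/α)·ΔS = 27.4 − (8.1 × 10⁻⁴/1.3 × 10⁻⁴)·(+0.44) = 24.6585 °C.
Cooling required: 25.1 − (24.6585) = 0.4415 °C.

0.44 °C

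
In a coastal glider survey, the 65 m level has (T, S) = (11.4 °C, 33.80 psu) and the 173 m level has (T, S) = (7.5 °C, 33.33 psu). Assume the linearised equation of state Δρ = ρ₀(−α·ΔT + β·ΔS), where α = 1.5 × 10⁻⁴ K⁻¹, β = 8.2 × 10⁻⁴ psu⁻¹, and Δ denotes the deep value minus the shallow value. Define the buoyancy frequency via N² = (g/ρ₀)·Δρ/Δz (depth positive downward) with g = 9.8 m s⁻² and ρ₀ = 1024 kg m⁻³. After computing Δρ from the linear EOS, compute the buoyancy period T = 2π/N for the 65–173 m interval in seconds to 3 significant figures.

ΔT = -3.9 K, ΔS = -0.47 psu (deep − shallow).
Δρ/ρ₀ = −αΔT + βΔS = 5.85 × 10⁻⁴ − 3.854 × 10⁻⁴ = 1.996 × 10⁻⁴, so Δρ ≈ 0.2044 kg m⁻³.
N² = (g/ρ₀)·Δρ/Δz = g·(Δρ/ρ₀)/Δz = 9.8 × 1.996 × 10⁻⁴ / 108 = 1.8112 × 10⁻⁵ s⁻².
N = √(1.8112 × 10⁻⁵) = 4.2558 × 10⁻³ rad s⁻¹ → T = 2π/N = 1.4764 × 10³ s ≈ 1.48 × 10³ s.

1.48 × 10³ s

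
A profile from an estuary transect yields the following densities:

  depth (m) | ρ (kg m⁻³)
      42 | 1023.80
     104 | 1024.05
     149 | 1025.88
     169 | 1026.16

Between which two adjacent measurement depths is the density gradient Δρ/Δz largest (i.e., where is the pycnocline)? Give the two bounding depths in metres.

Compute the density gradient over each adjacent pair:
  42–104 m: Δρ/Δz = 0.25/62 = 4.0 × 10⁻³ kg m⁻⁴
  104–149 m: Δρ/Δz = 1.83/45 = 0.041 kg m⁻⁴
  149–169 m: Δρ/Δz = 0.28/20 = 0.014 kg m⁻⁴
The largest gradient is in the 104–149 m interval — the pycnocline.

104–149 m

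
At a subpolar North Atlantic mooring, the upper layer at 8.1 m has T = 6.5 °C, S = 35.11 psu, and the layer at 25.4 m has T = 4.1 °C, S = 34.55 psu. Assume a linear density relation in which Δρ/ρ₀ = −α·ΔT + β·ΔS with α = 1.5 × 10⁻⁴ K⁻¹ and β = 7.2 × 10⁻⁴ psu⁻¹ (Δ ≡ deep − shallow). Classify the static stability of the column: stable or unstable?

unstable

ΔT = 4.1 − 6.5 = -2.4 K and ΔS = 34.55 − 35.11 = -0.56 psu (deep − shallow).
−αΔT = 3.60 × 10⁻⁴; βΔS = -4.032 × 10⁻⁴; sum Δρ/ρ₀ = -4.32 × 10⁻⁵.
Δρ/ρ₀ < 0, so Δρ < 0: deeper water is lighter → statically unstable; the column would overturn.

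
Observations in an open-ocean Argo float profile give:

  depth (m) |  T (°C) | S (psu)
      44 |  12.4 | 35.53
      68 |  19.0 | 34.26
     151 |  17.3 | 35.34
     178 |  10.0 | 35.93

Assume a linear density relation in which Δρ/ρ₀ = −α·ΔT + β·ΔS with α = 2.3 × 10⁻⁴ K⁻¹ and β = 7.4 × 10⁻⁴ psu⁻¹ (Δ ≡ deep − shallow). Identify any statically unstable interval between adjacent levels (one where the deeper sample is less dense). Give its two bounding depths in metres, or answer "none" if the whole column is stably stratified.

44–68 m

Evaluate Δρ/ρ₀ = −αΔT + βΔS across each adjacent pair:
  44–68 m: −αΔT+βΔS = −(2.3 × 10⁻⁴)(+6.6)+(7.4 × 10⁻⁴)(-1.27) = -2.5 × 10⁻³ → UNSTABLE
  68–151 m: −αΔT+βΔS = −(2.3 × 10⁻⁴)(-1.7)+(7.4 × 10⁻⁴)(+1.08) = 1.2 × 10⁻³ → stable
  151–178 m: −αΔT+βΔS = −(2.3 × 10⁻⁴)(-7.3)+(7.4 × 10⁻⁴)(+0.59) = 2.1 × 10⁻³ → stable
The 44–68 m interval has Δρ < 0: lighter water underlies denser water.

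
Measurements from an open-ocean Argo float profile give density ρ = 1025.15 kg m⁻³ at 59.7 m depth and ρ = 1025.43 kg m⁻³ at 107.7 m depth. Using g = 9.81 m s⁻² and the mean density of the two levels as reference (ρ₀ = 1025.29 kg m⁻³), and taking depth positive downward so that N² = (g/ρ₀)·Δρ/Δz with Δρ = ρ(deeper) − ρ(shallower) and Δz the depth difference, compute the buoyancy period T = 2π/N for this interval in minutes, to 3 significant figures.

14.0 min

Δρ = 1025.43 − 1025.15 = 0.28 kg m⁻³ over Δz = 107.7 − 59.7 = 48 m.
N² = (9.81/1025.29) × (0.28/48) = 5.5813 × 10⁻⁵ s⁻².
N = √(5.5813 × 10⁻⁵) = 7.4708 × 10⁻³ rad s⁻¹, so T = 2π/N = 841.03 s = 14.017 min ≈ 14.0 min.
Since Δρ > 0 the layer is stably stratified.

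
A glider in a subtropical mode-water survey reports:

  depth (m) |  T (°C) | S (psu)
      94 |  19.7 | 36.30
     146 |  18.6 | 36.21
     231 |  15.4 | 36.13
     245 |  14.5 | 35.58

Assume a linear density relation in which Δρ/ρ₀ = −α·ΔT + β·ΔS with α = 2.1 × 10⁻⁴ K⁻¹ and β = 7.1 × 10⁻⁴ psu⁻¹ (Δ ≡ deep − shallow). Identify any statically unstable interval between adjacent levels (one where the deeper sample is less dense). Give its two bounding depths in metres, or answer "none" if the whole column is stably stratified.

Evaluate Δρ/ρ₀ = −αΔT + βΔS across each adjacent pair:
  94–146 m: −αΔT+βΔS = −(2.1 × 10⁻⁴)(-1.1)+(7.1 × 10⁻⁴)(-0.09) = 1.7 × 10⁻⁴ → stable
  146–231 m: −αΔT+βΔS = −(2.1 × 10⁻⁴)(-3.2)+(7.1 × 10⁻⁴)(-0.08) = 6.2 × 10⁻⁴ → stable
  231–245 m: −αΔT+βΔS = −(2.1 × 10⁻⁴)(-0.9)+(7.1 × 10⁻⁴)(-0.55) = -2.0 × 10⁻⁴ → UNSTABLE
The 231–245 m interval has Δρ < 0: lighter water underlies denser water.

231–245 m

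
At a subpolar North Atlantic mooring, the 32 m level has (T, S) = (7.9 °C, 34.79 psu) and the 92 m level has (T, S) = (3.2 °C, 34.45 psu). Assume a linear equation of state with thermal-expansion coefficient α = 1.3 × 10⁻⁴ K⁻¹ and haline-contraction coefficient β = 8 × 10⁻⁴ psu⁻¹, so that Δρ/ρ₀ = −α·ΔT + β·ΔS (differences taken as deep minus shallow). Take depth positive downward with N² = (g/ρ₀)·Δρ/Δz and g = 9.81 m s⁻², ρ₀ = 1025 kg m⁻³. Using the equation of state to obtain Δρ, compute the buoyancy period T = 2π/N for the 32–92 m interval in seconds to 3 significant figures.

ΔT = -4.7 K, ΔS = -0.34 psu (deep − shallow).
Δρ/ρ₀ = −αΔT + βΔS = 6.11 × 10⁻⁴ − 2.72 × 10⁻⁴ = 3.39 × 10⁻⁴, so Δρ ≈ 0.3475 kg m⁻³.
N² = (g/ρ₀)·Δρ/Δz = g·(Δρ/ρ₀)/Δz = 9.81 × 3.39 × 10⁻⁴ / 60 = 5.5426 × 10⁻⁵ s⁻².
N = √(5.5426 × 10⁻⁵) = 7.4449 × 10⁻³ rad s⁻¹ → T = 2π/N = 843.96 s ≈ 844 s.

844 s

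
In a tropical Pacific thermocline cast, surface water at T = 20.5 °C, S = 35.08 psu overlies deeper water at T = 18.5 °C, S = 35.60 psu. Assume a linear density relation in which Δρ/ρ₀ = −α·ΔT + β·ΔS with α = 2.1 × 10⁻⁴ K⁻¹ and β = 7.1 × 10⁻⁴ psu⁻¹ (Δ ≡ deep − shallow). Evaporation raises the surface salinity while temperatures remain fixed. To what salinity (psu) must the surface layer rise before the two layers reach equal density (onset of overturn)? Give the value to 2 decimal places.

36.19 psu

Neutral buoyancy requires −α(T_deep − T_surf) + β(S_deep − S_surf′) = 0.
S_surf′ = S_deep − (α/β)·ΔT = 35.60 − (2.1 × 10⁻⁴/7.1 × 10⁻⁴)·(-2.0) = 36.1915 psu.
Increase required: 36.1915 − 35.08 = 1.1115 psu.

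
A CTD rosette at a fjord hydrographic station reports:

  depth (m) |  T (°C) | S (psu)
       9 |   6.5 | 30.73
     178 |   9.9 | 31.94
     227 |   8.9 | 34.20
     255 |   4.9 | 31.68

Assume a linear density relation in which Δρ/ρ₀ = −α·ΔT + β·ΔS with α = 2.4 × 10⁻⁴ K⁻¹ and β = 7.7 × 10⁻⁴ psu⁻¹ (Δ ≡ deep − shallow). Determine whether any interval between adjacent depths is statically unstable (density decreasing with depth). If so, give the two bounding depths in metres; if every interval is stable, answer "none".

Evaluate Δρ/ρ₀ = −αΔT + βΔS across each adjacent pair:
  9–178 m: −αΔT+βΔS = −(2.4 × 10⁻⁴)(+3.4)+(7.7 × 10⁻⁴)(+1.21) = 1.2 × 10⁻⁴ → stable
  178–227 m: −αΔT+βΔS = −(2.4 × 10⁻⁴)(-1.0)+(7.7 × 10⁻⁴)(+2.26) = 2.0 × 10⁻³ → stable
  227–255 m: −αΔT+βΔS = −(2.4 × 10⁻⁴)(-4.0)+(7.7 × 10⁻⁴)(-2.52) = -9.8 × 10⁻⁴ → UNSTABLE
The 227–255 m interval has Δρ < 0: lighter water underlies denser water.

227–255 m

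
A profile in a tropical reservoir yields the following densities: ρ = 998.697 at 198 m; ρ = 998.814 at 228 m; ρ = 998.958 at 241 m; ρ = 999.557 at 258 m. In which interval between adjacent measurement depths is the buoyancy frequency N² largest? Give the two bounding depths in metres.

241–258 m

Compute the density gradient over each adjacent pair:
  198–228 m: Δρ/Δz = 0.117/30 = 3.9 × 10⁻³ kg m⁻⁴
  228–241 m: Δρ/Δz = 0.144/13 = 0.011 kg m⁻⁴
  241–258 m: Δρ/Δz = 0.599/17 = 0.035 kg m⁻⁴
The largest gradient is in the 241–258 m interval — the pycnocline.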